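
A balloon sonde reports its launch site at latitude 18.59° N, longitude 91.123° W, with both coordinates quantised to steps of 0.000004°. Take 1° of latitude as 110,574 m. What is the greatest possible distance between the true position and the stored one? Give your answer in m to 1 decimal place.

With a 0.000004° grid the true value lies within half a step, ±0.000004°/2 = ±2e-06°, of the stored one.
Latitude error → 2e-06 × 110574 = 0.221148 m along the meridian.
E–W at 18.59°: 2e-06° × 110574 × cos 18.59° = 2e-06 × 110574 × 0.9478 ≈ 0.209609 m.
Worst case both components are at the extreme and orthogonal: √(0.221148² + 0.209609²) ≈ 0.304701 m.

0.3 m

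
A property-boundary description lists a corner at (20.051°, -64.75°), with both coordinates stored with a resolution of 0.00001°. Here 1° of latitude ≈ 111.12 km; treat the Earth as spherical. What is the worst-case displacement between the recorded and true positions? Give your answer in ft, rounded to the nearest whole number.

With a 0.00001° grid the true value lies within half a step, ±0.00001°/2 = ±5e-06°, of the stored one.
North–south component: 5e-06° × 111120 = 0.5556 m.
East–west component at 20.051°: 5e-06° × 111120 × cos 20.051° ≈ 5e-06 × 104385 ≈ 0.521924 m.
The two errors are perpendicular, so the maximum displacement is √(0.5556² + 0.521924²) ≈ 0.762296 m.
In feet: 0.762296 m ÷ 0.3048 ≈ 2.501 ft.

3 ft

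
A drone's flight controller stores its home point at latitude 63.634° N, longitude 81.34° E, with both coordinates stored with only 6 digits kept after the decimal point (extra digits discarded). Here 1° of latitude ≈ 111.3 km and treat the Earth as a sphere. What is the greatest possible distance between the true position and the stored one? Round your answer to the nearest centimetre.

12 centimetres

Truncating at 6 decimal places can drop up to a full unit in the last place, so each coordinate may be off by as much as 1e-06°.
N–S: 1e-06° × 111300 m/° = 0.1113 m.
Longitude error → 1e-06 × 111300 × cos 63.634° = 1e-06 × 111300 × 0.4441 ≈ 0.0494287 m.
Combining orthogonally: (0.1113² + 0.0494287²)^½ ≈ 0.121782 m.
That is 0.121782 m = 12.178 cm.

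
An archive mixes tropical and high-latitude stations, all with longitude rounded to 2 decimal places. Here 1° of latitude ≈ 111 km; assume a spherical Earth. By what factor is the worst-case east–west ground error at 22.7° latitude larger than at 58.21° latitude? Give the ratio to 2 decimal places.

Rounding to 2 decimal places leaves the longitude within ±0.005° of the true value.
At 22.7°: 0.005° × 111000 × cos 22.7° = 0.005 × 111000 × 0.9225 ≈ 512.01 m.
Error at 58.21° = 0.005° × 111000 × cos 58.21° ≈ 555 × 0.5268 = 292.38 m.
Ratio: 512.01 / 292.38 = cos 22.7° / cos 58.21° ≈ 1.7512.

1.75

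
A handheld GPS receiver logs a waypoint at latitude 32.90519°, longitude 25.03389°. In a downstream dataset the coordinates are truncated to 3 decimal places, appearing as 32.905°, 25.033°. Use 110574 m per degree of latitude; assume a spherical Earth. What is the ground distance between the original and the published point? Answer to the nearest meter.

Δlat = 32.90519 − 32.905 = +0.00019°; Δlon = 25.03389 − 25.033 = +0.00089°.
North–south shift: 0.00019 × 110574 = 21.0091 m.
E–W at 32.905°: 0.00089° × 110574 × cos 32.905° = 0.00089 × 110574 × 0.8396 ≈ 82.623 m.
Distance: √(21.0091² + 82.623²) ≈ 85.2523 m.

85 meters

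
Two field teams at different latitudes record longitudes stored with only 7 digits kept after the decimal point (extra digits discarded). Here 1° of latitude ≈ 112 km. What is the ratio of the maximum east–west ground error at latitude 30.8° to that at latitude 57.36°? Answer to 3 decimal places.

Truncating at 7 decimal places can drop up to a full unit in the last place, so the longitude may be off by as much as 1e-07°.
Error at 30.8° = 1e-07° × 112000 × cos 30.8° ≈ 0.0112 × 0.8590 = 0.0096204 m.
Error at 57.36° = 1e-07° × 112000 × cos 57.36° ≈ 0.0112 × 0.5394 = 0.0060408 m.
Ratio: 0.0096204 / 0.0060408 = cos 30.8° / cos 57.36° ≈ 1.5926.

1.593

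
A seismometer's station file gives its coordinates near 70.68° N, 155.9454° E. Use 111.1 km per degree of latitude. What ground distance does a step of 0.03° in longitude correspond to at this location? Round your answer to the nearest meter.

0.03° of longitude at 70.68° is 0.03 × 111100 × cos 70.68° ≈ 0.03 × 36756.7 = 1102.7 m.

1103 meters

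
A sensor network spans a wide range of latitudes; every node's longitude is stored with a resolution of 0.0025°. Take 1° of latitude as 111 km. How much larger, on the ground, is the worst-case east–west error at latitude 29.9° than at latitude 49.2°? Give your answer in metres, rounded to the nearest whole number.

With a 0.0025° grid the true value lies within half a step, ±0.0025°/2 = ±0.00125°, of the stored one.
At 29.9°: 0.00125° × 111000 × cos 29.9° = 0.00125 × 111000 × 0.8669 ≈ 120.28 m.
At 49.2°: 0.00125° × 111000 × cos 49.2° = 0.00125 × 111000 × 0.6534 ≈ 90.662 m.
So the lower-latitude error exceeds the higher by 120.28 − 90.662 = 29.62 m.

30 metres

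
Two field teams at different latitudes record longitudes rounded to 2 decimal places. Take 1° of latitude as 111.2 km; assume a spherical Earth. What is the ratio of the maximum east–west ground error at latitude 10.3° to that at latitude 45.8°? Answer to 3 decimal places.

1.411

Rounding to 2 decimal places leaves the longitude within ±0.005° of the true value.
Error at 10.3° = 0.005° × 111200 × cos 10.3° ≈ 556 × 0.9839 = 547.04 m.
At 45.8°: 0.005° × 111200 × cos 45.8° = 0.005 × 111200 × 0.6972 ≈ 387.62 m.
The ratio reduces to cos 10.3° / cos 45.8° = 0.9839/0.6972 ≈ 1.4113.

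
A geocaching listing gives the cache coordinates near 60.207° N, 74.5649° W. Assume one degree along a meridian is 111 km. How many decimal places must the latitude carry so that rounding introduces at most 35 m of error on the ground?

4 decimal places

One degree of latitude covers 111000 m.
With N decimal places the half-ulp bound is 0.5·10⁻ᴺ°, or 0.5·10⁻ᴺ × 111000 m on the ground.
Setting 55500 × 10⁻ᴺ ≤ 35 gives 10ᴺ ≥ 1586, i.e. N ≥ 3.20.
N = 3 would give 55.5 m (too coarse); N = 4 gives 5.55 m ≤ 35 m.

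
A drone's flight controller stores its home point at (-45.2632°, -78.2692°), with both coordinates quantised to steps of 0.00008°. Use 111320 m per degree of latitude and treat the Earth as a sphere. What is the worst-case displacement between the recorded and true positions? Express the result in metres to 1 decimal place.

5.4 metres

With a 0.00008° grid the true value lies within half a step, ±0.00008°/2 = ±4e-05°, of the stored one.
North–south component: 4e-05° × 111320 = 4.4528 m.
East–west component at 45.2632°: 4e-05° × 111320 × cos 45.2632° ≈ 4e-05 × 78352.7 ≈ 3.13411 m.
Worst case both components are at the extreme and orthogonal: √(4.4528² + 3.13411²) ≈ 5.44519 m.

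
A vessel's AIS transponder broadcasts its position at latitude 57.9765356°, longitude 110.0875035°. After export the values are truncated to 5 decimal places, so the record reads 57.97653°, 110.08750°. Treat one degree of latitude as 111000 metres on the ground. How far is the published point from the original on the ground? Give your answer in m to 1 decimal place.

0.7 m

Δlat = 57.9765356 − 57.97653 = +0.0000056°; Δlon = 110.0875035 − 110.08750 = +0.0000035°.
N–S: 0.0000056° × 111000 m/° = 0.6216 m.
E–W at 57.9765°: 0.0000035° × 111000 × cos 57.9765° = 0.0000035 × 111000 × 0.5303 ≈ 0.206009 m.
Combined displacement = (0.6216² + 0.206009²)^½ ≈ 0.654848 m.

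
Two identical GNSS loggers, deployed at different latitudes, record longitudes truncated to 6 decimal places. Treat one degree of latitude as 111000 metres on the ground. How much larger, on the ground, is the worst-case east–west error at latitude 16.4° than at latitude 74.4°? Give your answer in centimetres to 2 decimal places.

Truncating at 6 decimal places can drop up to a full unit in the last place, so the longitude may be off by as much as 1e-06°.
At 16.4°: 1e-06° × 111000 × cos 16.4° = 1e-06 × 111000 × 0.9593 ≈ 0.10648 m.
At 74.4°: 1e-06° × 111000 × cos 74.4° = 1e-06 × 111000 × 0.2689 ≈ 0.02985 m.
So the lower-latitude error exceeds the higher by 0.10648 − 0.02985 = 0.076634 m.
That is 0.0766338 m = 7.6634 cm.

7.66 centimetres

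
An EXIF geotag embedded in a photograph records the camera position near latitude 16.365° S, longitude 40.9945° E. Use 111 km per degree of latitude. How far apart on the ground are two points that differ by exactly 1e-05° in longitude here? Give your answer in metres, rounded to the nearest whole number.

One degree of longitude here spans 111000 × cos 16.365° = 111000 × 0.9595 ≈ 106503 m; 1e-05° of that is 1.06503 m.

1 metres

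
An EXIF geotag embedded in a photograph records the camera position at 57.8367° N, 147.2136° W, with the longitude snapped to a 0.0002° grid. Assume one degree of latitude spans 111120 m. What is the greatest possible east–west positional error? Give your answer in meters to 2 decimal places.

With a 0.0002° grid the true value lies within half a step, ±0.0002°/2 = ±0.0001°, of the stored one.
At latitude 57.8367° a degree of longitude spans 111120 m × cos 57.8367° = 111120 × 0.5323 ≈ 59153 m.
Maximum E–W displacement: 0.0001 × 59153 = 5.9153 m.

5.92 meters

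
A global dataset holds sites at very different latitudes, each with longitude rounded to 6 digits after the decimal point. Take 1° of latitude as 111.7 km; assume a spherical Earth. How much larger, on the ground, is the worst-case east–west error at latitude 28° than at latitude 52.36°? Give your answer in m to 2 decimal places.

0.02 m

Rounding to 6 decimal places leaves the longitude within ±5e-07° of the true value.
At 28°: 5e-07° × 111700 × cos 28° = 5e-07 × 111700 × 0.8829 ≈ 0.049313 m.
Error at 52.36° = 5e-07° × 111700 × cos 52.36° ≈ 0.05585 × 0.6107 = 0.034107 m.
So the lower-latitude error exceeds the higher by 0.049313 − 0.034107 = 0.015205 m.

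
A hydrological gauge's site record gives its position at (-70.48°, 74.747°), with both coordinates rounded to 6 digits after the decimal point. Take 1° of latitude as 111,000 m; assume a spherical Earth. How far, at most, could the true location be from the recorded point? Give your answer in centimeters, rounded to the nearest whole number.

Rounding to 6 decimal places leaves each coordinate within ±5e-07° of the true value.
North–south component: 5e-07° × 111000 = 0.0555 m.
East–west component at 70.48°: 5e-07° × 111000 × cos 70.48° ≈ 5e-07 × 37089.1 ≈ 0.0185445 m.
The two errors are perpendicular, so the maximum displacement is √(0.0555² + 0.0185445²) ≈ 0.0585162 m.
That is 0.0585162 m = 5.8516 cm.

6 centimeters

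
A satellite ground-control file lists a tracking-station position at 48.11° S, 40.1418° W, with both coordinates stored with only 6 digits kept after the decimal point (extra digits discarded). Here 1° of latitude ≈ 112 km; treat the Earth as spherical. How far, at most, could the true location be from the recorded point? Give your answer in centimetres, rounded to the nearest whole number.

Truncating at 6 decimal places can drop up to a full unit in the last place, so each coordinate may be off by as much as 1e-06°.
Latitude error → 1e-06 × 112000 = 0.112 m along the meridian.
E–W at 48.11°: 1e-06° × 112000 × cos 48.11° = 1e-06 × 112000 × 0.6677 ≈ 0.0747827 m.
The two errors are perpendicular, so the maximum displacement is √(0.112² + 0.0747827²) ≈ 0.134672 m.
That is 0.134672 m = 13.467 cm.

13 centimetres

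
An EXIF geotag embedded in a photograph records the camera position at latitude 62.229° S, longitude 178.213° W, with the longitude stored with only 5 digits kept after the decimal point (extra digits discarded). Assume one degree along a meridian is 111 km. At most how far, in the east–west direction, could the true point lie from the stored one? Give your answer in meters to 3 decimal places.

0.517 meters

Truncating at 5 decimal places can drop up to a full unit in the last place, so the longitude may be off by as much as 1e-05°.
One degree of longitude at 62.229° is 111000 × cos 62.229° ≈ 111000 × 0.4659 = 51719.2 m.
East–west error: 1e-05° × 51719.2 m/° ≈ 0.517192 m.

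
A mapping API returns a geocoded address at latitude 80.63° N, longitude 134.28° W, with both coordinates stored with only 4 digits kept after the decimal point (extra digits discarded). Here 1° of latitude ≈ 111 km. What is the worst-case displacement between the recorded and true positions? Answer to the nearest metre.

11 metres

Truncating at 4 decimal places can drop up to a full unit in the last place, so each coordinate may be off by as much as 0.0001°.
Latitude error → 0.0001 × 111000 = 11.1 m along the meridian.
East–west component at 80.63°: 0.0001° × 111000 × cos 80.63° ≈ 0.0001 × 18071.8 ≈ 1.80718 m.
Worst case both components are at the extreme and orthogonal: √(11.1² + 1.80718²) ≈ 11.2462 m.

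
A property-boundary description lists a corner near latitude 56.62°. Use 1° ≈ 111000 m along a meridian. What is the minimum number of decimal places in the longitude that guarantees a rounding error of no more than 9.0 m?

4 decimal places

At 56.62° one degree of longitude covers 111000 × cos 56.62° ≈ 111000 × 0.5502 ≈ 61071 m.
With N decimal places the half-ulp bound is 0.5·10⁻ᴺ°, or 0.5·10⁻ᴺ × 61071 m on the ground.
Setting 30535.5 × 10⁻ᴺ ≤ 9.0 gives 10ᴺ ≥ 3393, i.e. N ≥ 3.53.
At 3 places the error can reach 30.5 m, but 4 places keeps it to 3.05 m.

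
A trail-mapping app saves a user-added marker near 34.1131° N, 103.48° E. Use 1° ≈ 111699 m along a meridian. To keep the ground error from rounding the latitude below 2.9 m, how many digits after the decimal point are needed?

One degree of latitude covers 111699 m.
N decimal places → at most half a unit in the last place, 0.5 × 10⁻ᴺ° = 111699/2 × 10⁻ᴺ m.
Need 0.5 × 111699 × 10⁻ᴺ ≤ 2.9 → 10⁻ᴺ ≤ 5.193e-05, so N ≥ 4.28.
At 4 places the error can reach 5.58 m, but 5 places keeps it to 0.558 m.

5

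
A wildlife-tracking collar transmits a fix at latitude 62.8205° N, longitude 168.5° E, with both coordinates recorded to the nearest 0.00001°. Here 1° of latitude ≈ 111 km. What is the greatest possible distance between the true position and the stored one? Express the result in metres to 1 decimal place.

Rounding to 5 decimal places leaves each coordinate within ±5e-06° of the true value.
N–S: 5e-06° × 111000 m/° = 0.555 m.
E–W at 62.8205°: 5e-06° × 111000 × cos 62.8205° = 5e-06 × 111000 × 0.4568 ≈ 0.253513 m.
Worst case both components are at the extreme and orthogonal: √(0.555² + 0.253513²) ≈ 0.610159 m.

0.6 metres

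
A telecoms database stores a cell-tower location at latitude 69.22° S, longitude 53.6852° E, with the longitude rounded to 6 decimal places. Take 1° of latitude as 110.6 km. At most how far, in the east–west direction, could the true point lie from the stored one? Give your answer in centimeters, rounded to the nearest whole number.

Rounding to 6 decimal places leaves the longitude within ±5e-07° of the true value.
At latitude 69.22° a degree of longitude spans 110600 m × cos 69.22° = 110600 × 0.3548 ≈ 39238.7 m.
So at most 5e-07° × 39238.7 ≈ 0.0196194 m east–west.
That is 0.0196194 m = 1.9619 cm.

2 centimeters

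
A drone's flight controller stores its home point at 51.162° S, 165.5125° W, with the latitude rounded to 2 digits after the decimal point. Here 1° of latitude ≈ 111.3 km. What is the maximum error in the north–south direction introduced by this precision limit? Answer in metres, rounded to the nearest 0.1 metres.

Rounding to 2 decimal places leaves the latitude within ±0.005° of the true value.
North–south distance: 0.005° × 111300 m/° = 556.5 m.

556.5 metres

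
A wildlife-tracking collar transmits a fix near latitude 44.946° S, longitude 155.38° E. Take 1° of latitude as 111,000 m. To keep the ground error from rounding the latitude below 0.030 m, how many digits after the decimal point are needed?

7 decimal places

One degree of latitude covers 111000 m.
N decimal places → at most half a unit in the last place, 0.5 × 10⁻ᴺ° = 111000/2 × 10⁻ᴺ m.
Need 0.5 × 111000 × 10⁻ᴺ ≤ 0.030 → 10⁻ᴺ ≤ 5.405e-07, so N ≥ 6.27.
N = 6 would give 0.0555 m (too coarse); N = 7 gives 0.00555 m ≤ 0.030 m.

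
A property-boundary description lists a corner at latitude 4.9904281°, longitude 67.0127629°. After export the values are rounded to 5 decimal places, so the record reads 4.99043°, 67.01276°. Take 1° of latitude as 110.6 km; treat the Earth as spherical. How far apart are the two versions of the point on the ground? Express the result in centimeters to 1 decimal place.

The latitude changed by -0.0000019° and the longitude by +0.0000029°.
N–S: -0.0000019° × 110600 m/° = -0.21014 m.
East–west at this latitude: 0.0000029° × 110600 × cos 4.99043° ≈ 0.0000029 × 110181 = 0.319524 m.
Combined displacement = (0.21014² + 0.319524²)^½ ≈ 0.382432 m.
That is 0.382432 m = 38.243 cm.

38.2 centimeters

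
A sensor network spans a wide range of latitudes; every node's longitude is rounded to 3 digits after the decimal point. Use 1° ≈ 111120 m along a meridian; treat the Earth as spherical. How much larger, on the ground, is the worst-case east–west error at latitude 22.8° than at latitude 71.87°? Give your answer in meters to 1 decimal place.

33.9 meters

Rounding to 3 decimal places leaves the longitude within ±0.0005° of the true value.
At 22.8°: 0.0005° × 111120 × cos 22.8° = 0.0005 × 111120 × 0.9219 ≈ 51.219 m.
At 71.87°: 0.0005° × 111120 × cos 71.87° = 0.0005 × 111120 × 0.3112 ≈ 17.289 m.
So the lower-latitude error exceeds the higher by 51.219 − 17.289 = 33.93 m.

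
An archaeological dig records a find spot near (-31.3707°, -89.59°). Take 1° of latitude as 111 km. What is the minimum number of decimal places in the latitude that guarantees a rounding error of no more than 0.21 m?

One degree of latitude covers 111000 m.
With N decimal places the half-ulp bound is 0.5·10⁻ᴺ°, or 0.5·10⁻ᴺ × 111000 m on the ground.
Setting 55500 × 10⁻ᴺ ≤ 0.21 gives 10ᴺ ≥ 2.643e+05, i.e. N ≥ 5.42.
So 6 decimal places suffice (0.0555 m); 5 would allow up to 0.555 m.

6 decimal places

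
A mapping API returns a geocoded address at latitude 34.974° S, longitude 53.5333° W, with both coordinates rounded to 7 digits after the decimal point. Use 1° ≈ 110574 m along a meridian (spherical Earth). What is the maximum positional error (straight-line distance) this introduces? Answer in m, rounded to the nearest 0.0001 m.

Rounding to 7 decimal places leaves each coordinate within ±5e-08° of the true value.
Latitude error → 5e-08 × 110574 = 0.0055287 m along the meridian.
East–west component at 34.974°: 5e-08° × 110574 × cos 34.974° ≈ 5e-08 × 90605.7 ≈ 0.00453028 m.
Worst case both components are at the extreme and orthogonal: √(0.0055287² + 0.00453028²) ≈ 0.00714773 m.

0.0071 m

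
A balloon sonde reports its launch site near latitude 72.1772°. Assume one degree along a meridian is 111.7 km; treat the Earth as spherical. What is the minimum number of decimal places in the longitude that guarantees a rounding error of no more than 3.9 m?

At 72.1772° one degree of longitude covers 111700 × cos 72.1772° ≈ 111700 × 0.3061 ≈ 34188.5 m.
N decimal places → at most half a unit in the last place, 0.5 × 10⁻ᴺ° = 34188.5/2 × 10⁻ᴺ m.
Setting 17094.2 × 10⁻ᴺ ≤ 3.9 gives 10ᴺ ≥ 4383, i.e. N ≥ 3.64.
N = 3 would give 17.1 m (too coarse); N = 4 gives 1.71 m ≤ 3.9 m.

4 decimal places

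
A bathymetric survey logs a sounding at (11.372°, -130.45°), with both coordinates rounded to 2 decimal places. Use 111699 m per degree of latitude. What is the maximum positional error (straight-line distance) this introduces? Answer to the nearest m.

Rounding to 2 decimal places leaves each coordinate within ±0.005° of the true value.
North–south component: 0.005° × 111699 = 558.495 m.
E–W at 11.372°: 0.005° × 111699 × cos 11.372° = 0.005 × 111699 × 0.9804 ≈ 547.53 m.
Worst case both components are at the extreme and orthogonal: √(558.495² + 547.53²) ≈ 782.117 m.

782 m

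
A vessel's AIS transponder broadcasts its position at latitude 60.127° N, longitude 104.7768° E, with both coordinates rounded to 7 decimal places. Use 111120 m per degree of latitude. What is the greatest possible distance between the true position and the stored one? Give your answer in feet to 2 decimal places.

Rounding to 7 decimal places leaves each coordinate within ±5e-08° of the true value.
North–south component: 5e-08° × 111120 = 0.005556 m.
E–W at 60.127°: 5e-08° × 111120 × cos 60.127° = 5e-08 × 111120 × 0.4981 ≈ 0.00276733 m.
Worst case both components are at the extreme and orthogonal: √(0.005556² + 0.00276733²) ≈ 0.00620703 m.
In feet: 0.00620703 m ÷ 0.3048 ≈ 0.020364 ft.

0.02 feet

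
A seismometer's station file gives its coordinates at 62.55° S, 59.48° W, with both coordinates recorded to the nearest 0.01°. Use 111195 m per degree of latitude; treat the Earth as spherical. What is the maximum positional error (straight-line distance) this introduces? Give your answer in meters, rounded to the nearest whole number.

612 meters

Rounding to 2 decimal places leaves each coordinate within ±0.005° of the true value.
Latitude error → 0.005 × 111195 = 555.975 m along the meridian.
Longitude error → 0.005 × 111195 × cos 62.55° = 0.005 × 111195 × 0.4610 ≈ 256.29 m.
Worst case both components are at the extreme and orthogonal: √(555.975² + 256.29²) ≈ 612.203 m.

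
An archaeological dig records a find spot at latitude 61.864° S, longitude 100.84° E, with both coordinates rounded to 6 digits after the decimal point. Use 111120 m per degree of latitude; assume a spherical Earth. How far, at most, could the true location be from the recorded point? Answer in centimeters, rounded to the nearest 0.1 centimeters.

Rounding to 6 decimal places leaves each coordinate within ±5e-07° of the true value.
N–S: 5e-07° × 111120 m/° = 0.05556 m.
E–W at 61.864°: 5e-07° × 111120 × cos 61.864° = 5e-07 × 111120 × 0.4716 ≈ 0.0262002 m.
The two errors are perpendicular, so the maximum displacement is √(0.05556² + 0.0262002²) ≈ 0.0614277 m.
That is 0.0614277 m = 6.1428 cm.

6.1 centimeters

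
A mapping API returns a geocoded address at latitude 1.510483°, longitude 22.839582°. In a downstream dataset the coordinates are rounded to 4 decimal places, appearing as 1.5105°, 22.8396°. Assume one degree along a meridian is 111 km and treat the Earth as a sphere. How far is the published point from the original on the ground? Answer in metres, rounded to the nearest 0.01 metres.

The latitude changed by -0.000017° and the longitude by -0.000018°.
North–south shift: -0.000017 × 111000 = -1.887 m.
E–W at 1.5105°: -0.000018° × 111000 × cos 1.5105° = -0.000018 × 111000 × 0.9997 ≈ -1.99731 m.
Combined displacement = (1.887² + 1.99731²)^½ ≈ 2.74773 m.

2.75 metres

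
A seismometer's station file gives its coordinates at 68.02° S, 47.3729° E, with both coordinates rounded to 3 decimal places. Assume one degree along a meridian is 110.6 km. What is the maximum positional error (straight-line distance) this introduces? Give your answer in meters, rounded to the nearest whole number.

Rounding to 3 decimal places leaves each coordinate within ±0.0005° of the true value.
N–S: 0.0005° × 110600 m/° = 55.3 m.
Longitude error → 0.0005 × 110600 × cos 68.02° = 0.0005 × 110600 × 0.3743 ≈ 20.6978 m.
Worst case both components are at the extreme and orthogonal: √(55.3² + 20.6978²) ≈ 59.0465 m.

59 meters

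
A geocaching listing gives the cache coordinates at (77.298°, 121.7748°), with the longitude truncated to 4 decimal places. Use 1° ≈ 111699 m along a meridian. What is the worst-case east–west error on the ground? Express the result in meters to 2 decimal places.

2.46 meters

Truncating at 4 decimal places can drop up to a full unit in the last place, so the longitude may be off by as much as 0.0001°.
At latitude 77.298° a degree of longitude spans 111699 m × cos 77.298° = 111699 × 0.2199 ≈ 24560.4 m.
So at most 0.0001° × 24560.4 ≈ 2.45604 m east–west.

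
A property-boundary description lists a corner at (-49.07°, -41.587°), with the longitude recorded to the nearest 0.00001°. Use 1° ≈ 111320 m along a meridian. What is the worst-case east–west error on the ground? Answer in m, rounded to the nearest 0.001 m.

Rounding to 5 decimal places leaves the longitude within ±5e-06° of the true value.
At latitude 49.07° a degree of longitude spans 111320 m × cos 49.07° = 111320 × 0.6551 ≈ 72929.8 m.
East–west error: 5e-06° × 72929.8 m/° ≈ 0.364649 m.

0.365 m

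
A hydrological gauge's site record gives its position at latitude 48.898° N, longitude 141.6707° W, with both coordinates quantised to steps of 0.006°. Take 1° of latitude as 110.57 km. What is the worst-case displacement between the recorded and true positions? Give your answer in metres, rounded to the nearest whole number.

With a 0.006° grid the true value lies within half a step, ±0.006°/2 = ±0.003°, of the stored one.
North–south component: 0.003° × 110570 = 331.71 m.
E–W at 48.898°: 0.003° × 110570 × cos 48.898° = 0.003 × 110570 × 0.6574 ≈ 218.067 m.
The two errors are perpendicular, so the maximum displacement is √(331.71² + 218.067²) ≈ 396.969 m.

397 metres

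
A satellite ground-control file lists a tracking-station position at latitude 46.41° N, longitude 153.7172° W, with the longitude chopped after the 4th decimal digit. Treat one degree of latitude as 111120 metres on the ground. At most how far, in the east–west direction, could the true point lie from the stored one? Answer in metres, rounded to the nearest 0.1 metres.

7.7 metres

Truncating at 4 decimal places can drop up to a full unit in the last place, so the longitude may be off by as much as 0.0001°.
One degree of longitude at 46.41° is 111120 × cos 46.41° ≈ 111120 × 0.6895 = 76616.5 m.
So at most 0.0001° × 76616.5 ≈ 7.66165 m east–west.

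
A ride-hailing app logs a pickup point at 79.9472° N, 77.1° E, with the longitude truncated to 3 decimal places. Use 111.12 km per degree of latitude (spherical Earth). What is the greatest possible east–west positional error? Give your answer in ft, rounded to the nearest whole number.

Truncating at 3 decimal places can drop up to a full unit in the last place, so the longitude may be off by as much as 0.001°.
One degree of longitude at 79.9472° is 111120 × cos 79.9472° ≈ 111120 × 0.1746 = 19396.6 m.
Maximum E–W displacement: 0.001 × 19396.6 = 19.3966 m.
Converting: 19.3966 m × 3.2808 ft/m ≈ 63.637 ft.

64 ft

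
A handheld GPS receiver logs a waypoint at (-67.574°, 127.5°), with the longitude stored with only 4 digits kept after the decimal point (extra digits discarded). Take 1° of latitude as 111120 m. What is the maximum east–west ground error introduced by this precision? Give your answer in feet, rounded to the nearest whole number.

Truncating at 4 decimal places can drop up to a full unit in the last place, so the longitude may be off by as much as 0.0001°.
Parallels shrink by cos φ, so at 67.574° a degree of longitude is 111120 × 0.3815 ≈ 42391.2 m.
So at most 0.0001° × 42391.2 ≈ 4.23912 m east–west.
Converting: 4.23912 m × 3.2808 ft/m ≈ 13.908 ft.

14 feet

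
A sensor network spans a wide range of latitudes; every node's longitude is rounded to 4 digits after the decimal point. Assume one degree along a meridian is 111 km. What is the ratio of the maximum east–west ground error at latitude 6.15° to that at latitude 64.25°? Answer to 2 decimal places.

Rounding to 4 decimal places leaves the longitude within ±5e-05° of the true value.
At 6.15°: 5e-05° × 111000 × cos 6.15° = 5e-05 × 111000 × 0.9942 ≈ 5.5181 m.
At 64.25°: 5e-05° × 111000 × cos 64.25° = 5e-05 × 111000 × 0.4344 ≈ 2.4112 m.
Ratio: 5.5181 / 2.4112 = cos 6.15° / cos 64.25° ≈ 2.2885.

2.29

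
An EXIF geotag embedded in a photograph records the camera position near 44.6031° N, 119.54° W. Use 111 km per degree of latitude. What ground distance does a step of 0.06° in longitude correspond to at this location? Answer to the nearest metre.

0.06° of longitude at 44.6031° is 0.06 × 111000 × cos 44.6031° ≈ 0.06 × 79030.7 = 4741.84 m.

4742 metres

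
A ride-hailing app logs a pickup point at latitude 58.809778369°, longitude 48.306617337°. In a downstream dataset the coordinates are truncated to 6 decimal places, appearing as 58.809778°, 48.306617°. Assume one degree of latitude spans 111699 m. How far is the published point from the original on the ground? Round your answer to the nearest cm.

The latitude changed by +0.000000369° and the longitude by +0.000000337°.
North–south shift: 0.000000369 × 111699 = 0.0412169 m.
E–W at 58.8098°: 0.000000337° × 111699 × cos 58.8098° = 0.000000337 × 111699 × 0.5179 ≈ 0.0194944 m.
Hypotenuse of the two orthogonal shifts: √(0.0412169² + 0.0194944²) = 0.0455946 m.
That is 0.0455946 m = 4.5595 cm.

5 cm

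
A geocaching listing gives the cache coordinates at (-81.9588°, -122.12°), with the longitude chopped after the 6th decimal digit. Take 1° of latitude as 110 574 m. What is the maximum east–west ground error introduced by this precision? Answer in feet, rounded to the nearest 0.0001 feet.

Truncating at 6 decimal places can drop up to a full unit in the last place, so the longitude may be off by as much as 1e-06°.
Parallels shrink by cos φ, so at 81.9588° a degree of longitude is 110574 × 0.1399 ≈ 15467.7 m.
East–west error: 1e-06° × 15467.7 m/° ≈ 0.0154677 m.
Converting: 0.0154677 m × 3.2808 ft/m ≈ 0.050747 ft.

0.0507 feet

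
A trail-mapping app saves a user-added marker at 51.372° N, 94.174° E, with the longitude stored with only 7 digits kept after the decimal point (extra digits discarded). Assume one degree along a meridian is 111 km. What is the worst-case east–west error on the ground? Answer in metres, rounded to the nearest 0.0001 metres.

Truncating at 7 decimal places can drop up to a full unit in the last place, so the longitude may be off by as much as 1e-07°.
Parallels shrink by cos φ, so at 51.372° a degree of longitude is 111000 × 0.6243 ≈ 69293 m.
So at most 1e-07° × 69293 ≈ 0.0069293 m east–west.

0.0069 metres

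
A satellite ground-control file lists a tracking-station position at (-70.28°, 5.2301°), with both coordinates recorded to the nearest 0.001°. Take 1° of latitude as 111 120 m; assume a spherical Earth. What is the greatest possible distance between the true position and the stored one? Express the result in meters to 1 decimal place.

58.6 meters

Rounding to 3 decimal places leaves each coordinate within ±0.0005° of the true value.
Latitude error → 0.0005 × 111120 = 55.56 m along the meridian.
E–W at 70.28°: 0.0005° × 111120 × cos 70.28° = 0.0005 × 111120 × 0.3374 ≈ 18.7473 m.
Combining orthogonally: (55.56² + 18.7473²)^½ ≈ 58.6376 m.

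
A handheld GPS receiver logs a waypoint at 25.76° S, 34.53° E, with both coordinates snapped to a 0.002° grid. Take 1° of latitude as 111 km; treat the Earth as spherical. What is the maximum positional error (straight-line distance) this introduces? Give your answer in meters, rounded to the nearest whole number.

149 meters

With a 0.002° grid the true value lies within half a step, ±0.002°/2 = ±0.001°, of the stored one.
N–S: 0.001° × 111000 m/° = 111 m.
E–W at 25.76°: 0.001° × 111000 × cos 25.76° = 0.001 × 111000 × 0.9006 ≈ 99.9691 m.
The two errors are perpendicular, so the maximum displacement is √(111² + 99.9691²) ≈ 149.381 m.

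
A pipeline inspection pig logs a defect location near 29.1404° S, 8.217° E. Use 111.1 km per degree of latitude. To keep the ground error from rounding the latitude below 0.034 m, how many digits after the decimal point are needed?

7 decimal places

One degree of latitude covers 111100 m.
With N decimal places the half-ulp bound is 0.5·10⁻ᴺ°, or 0.5·10⁻ᴺ × 111100 m on the ground.
Need 0.5 × 111100 × 10⁻ᴺ ≤ 0.034 → 10⁻ᴺ ≤ 6.121e-07, so N ≥ 6.21.
N = 6 would give 0.0555 m (too coarse); N = 7 gives 0.00556 m ≤ 0.034 m.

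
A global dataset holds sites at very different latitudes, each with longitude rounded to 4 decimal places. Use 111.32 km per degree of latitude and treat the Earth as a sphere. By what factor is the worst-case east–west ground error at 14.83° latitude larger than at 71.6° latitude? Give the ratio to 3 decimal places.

3.063

Rounding to 4 decimal places leaves the longitude within ±5e-05° of the true value.
Error at 14.83° = 5e-05° × 111320 × cos 14.83° ≈ 5.566 × 0.9667 = 5.3806 m.
At 71.6°: 5e-05° × 111320 × cos 71.6° = 5e-05 × 111320 × 0.3156 ≈ 1.7569 m.
The ratio reduces to cos 14.83° / cos 71.6° = 0.9667/0.3156 ≈ 3.0625.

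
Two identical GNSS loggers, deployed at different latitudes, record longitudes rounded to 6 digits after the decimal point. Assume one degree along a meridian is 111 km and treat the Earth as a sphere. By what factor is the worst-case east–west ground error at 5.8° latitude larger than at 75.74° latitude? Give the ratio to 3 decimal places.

Rounding to 6 decimal places leaves the longitude within ±5e-07° of the true value.
Error at 5.8° = 5e-07° × 111000 × cos 5.8° ≈ 0.0555 × 0.9949 = 0.055216 m.
At 75.74°: 5e-07° × 111000 × cos 75.74° = 5e-07 × 111000 × 0.2463 ≈ 0.013671 m.
Ratio: 0.055216 / 0.013671 = cos 5.8° / cos 75.74° ≈ 4.0389.

4.039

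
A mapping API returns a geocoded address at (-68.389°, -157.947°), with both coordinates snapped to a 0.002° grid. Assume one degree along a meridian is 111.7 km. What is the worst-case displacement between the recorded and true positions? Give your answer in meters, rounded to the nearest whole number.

119 meters

With a 0.002° grid the true value lies within half a step, ±0.002°/2 = ±0.001°, of the stored one.
Latitude error → 0.001 × 111700 = 111.7 m along the meridian.
East–west component at 68.389°: 0.001° × 111700 × cos 68.389° ≈ 0.001 × 41139.5 ≈ 41.1395 m.
Combining orthogonally: (111.7² + 41.1395²)^½ ≈ 119.035 m.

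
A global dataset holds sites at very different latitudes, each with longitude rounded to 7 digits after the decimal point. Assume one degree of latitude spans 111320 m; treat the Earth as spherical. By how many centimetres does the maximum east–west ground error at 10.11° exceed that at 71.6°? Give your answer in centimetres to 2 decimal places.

Rounding to 7 decimal places leaves the longitude within ±5e-08° of the true value.
Error at 10.11° = 5e-08° × 111320 × cos 10.11° ≈ 0.005566 × 0.9845 = 0.0054796 m.
Error at 71.6° = 5e-08° × 111320 × cos 71.6° ≈ 0.005566 × 0.3156 = 0.0017569 m.
Difference: 0.0054796 − 0.0017569 = 0.0037227 m.
That is 0.00372267 m = 0.37227 cm.

0.37 centimetres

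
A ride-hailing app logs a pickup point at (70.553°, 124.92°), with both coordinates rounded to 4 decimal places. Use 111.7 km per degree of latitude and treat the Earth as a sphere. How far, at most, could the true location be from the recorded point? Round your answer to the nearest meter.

6 meters

Rounding to 4 decimal places leaves each coordinate within ±5e-05° of the true value.
N–S: 5e-05° × 111700 m/° = 5.585 m.
Longitude error → 5e-05 × 111700 × cos 70.553° = 5e-05 × 111700 × 0.3329 ≈ 1.85944 m.
The two errors are perpendicular, so the maximum displacement is √(5.585² + 1.85944²) ≈ 5.8864 m.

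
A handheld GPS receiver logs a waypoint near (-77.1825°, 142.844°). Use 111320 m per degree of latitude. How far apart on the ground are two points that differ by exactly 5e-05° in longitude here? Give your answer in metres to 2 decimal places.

1.23 metres

5e-05° of longitude at 77.1825° is 5e-05 × 111320 × cos 77.1825° ≈ 5e-05 × 24695.9 = 1.2348 m.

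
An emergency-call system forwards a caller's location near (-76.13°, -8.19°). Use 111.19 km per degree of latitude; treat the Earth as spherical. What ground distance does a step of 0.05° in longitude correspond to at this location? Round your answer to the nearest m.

1333 m

One degree of longitude here spans 111190 × cos 76.13° = 111190 × 0.2397 ≈ 26654.4 m; 0.05° of that is 1332.72 m.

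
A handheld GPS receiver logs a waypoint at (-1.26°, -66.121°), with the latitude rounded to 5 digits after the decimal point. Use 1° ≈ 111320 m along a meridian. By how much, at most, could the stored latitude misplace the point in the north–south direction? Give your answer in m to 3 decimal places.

Rounding to 5 decimal places leaves the latitude within ±5e-06° of the true value.
Along the meridian that is 5e-06° × 111320 m/° = 0.5566 m.

0.557 m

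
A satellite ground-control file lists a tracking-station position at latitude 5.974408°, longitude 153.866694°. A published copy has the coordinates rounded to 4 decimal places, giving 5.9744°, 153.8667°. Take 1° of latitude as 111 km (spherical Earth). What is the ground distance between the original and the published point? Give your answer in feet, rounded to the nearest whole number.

Δlat = 5.974408 − 5.9744 = +0.000008°; Δlon = 153.866694 − 153.8667 = -0.000006°.
North–south shift: 0.000008 × 111000 = 0.888 m.
East–west at this latitude: -0.000006° × 111000 × cos 5.9744° ≈ -0.000006 × 110397 = -0.662383 m.
Combined displacement = (0.888² + 0.662383²)^½ ≈ 1.10783 m.
Converting: 1.10783 m × 3.2808 ft/m ≈ 3.6346 ft.

4 feet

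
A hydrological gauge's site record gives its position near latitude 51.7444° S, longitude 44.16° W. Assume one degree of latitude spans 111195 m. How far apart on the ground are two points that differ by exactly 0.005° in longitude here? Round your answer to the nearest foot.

1129 feet

0.005° of longitude at 51.7444° is 0.005 × 111195 × cos 51.7444° ≈ 0.005 × 68848.7 = 344.243 m.
Converting: 344.243 m × 3.2808 ft/m ≈ 1129.4 ft.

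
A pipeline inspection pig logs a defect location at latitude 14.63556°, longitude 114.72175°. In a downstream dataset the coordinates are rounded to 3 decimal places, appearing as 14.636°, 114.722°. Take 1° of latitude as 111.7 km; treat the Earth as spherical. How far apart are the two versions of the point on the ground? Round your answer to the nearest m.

Δlat = 14.63556 − 14.636 = -0.00044°; Δlon = 114.72175 − 114.722 = -0.00025°.
N–S: -0.00044° × 111700 m/° = -49.148 m.
East–west at this latitude: -0.00025° × 111700 × cos 14.636° ≈ -0.00025 × 108075 = -27.0189 m.
Distance: √(49.148² + 27.0189²) ≈ 56.0852 m.

56 m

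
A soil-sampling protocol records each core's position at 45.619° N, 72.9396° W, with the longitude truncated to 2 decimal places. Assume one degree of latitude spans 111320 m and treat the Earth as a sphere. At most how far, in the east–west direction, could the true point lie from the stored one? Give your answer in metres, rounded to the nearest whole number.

Truncating at 2 decimal places can drop up to a full unit in the last place, so the longitude may be off by as much as 0.01°.
One degree of longitude at 45.619° is 111320 × cos 45.619° ≈ 111320 × 0.6994 = 77860.1 m.
So at most 0.01° × 77860.1 ≈ 778.601 m east–west.

779 metres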